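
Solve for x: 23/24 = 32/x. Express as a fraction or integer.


Setting up: 23/24 = 32/x
Cross multiply: 23 * x = 24 * 32
23x = 768
x = 768/23
x = 768/23

768/23


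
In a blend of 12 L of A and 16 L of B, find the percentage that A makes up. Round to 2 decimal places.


Volume of A = 12 L
Volume of B = 16 L
Total volume = 12 + 16 = 28 L
Percentage of A = (12/28) * 100
= 42.86%

42.86


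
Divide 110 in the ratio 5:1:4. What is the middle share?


Ratio = 5:1:4
Total parts = 5 + 1 + 4 = 10
Value per part = 110 / 10 = 11
First share = 5 * 11 = 55
Middle share = 1 * 11 = 11
Third share = 4 * 11 = 44

11


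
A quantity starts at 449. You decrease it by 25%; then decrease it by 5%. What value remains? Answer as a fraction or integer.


Start with 449.
Step 1: Decrease by 25%: 449 * 75/100 = 1347/4
Step 2: Decrease by 5%: 1347/4 * 95/100 = 25593/80
Final result = 25593/80

25593/80


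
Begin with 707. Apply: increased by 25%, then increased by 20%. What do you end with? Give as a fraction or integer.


Start: 707
Step 1: increase by 25% => multiply by 125/100
  707 * 125/100 = 3535/4
Step 2: increase by 20% => multiply by 120/100
  3535/4 * 120/100 = 2121/2
Final value = 2121/2

2121/2


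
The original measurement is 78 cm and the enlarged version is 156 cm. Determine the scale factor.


Original length = 78 cm
Scaled length = 156 cm
Scale factor = 156 / 78
= 2

2


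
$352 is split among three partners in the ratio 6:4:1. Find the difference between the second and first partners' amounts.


Total parts = 6 + 4 + 1 = 11
Value per part = 352 / 11 = 32
Shares: 6*32=192, 4*32=128, 1*32=32
Second share = 128, first share = 192
Difference = |128 - 192| = 64

64


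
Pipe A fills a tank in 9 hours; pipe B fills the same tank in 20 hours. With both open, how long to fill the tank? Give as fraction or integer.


Rate of A = 1/9 job per hour
Rate of B = 1/20 job per hour
Combined rate = 1/9 + 1/20
Find common denominator: (20 + 9)/(9*20) = 29/180
Combined rate = 29/180 job per hour
Time together = 1 / (29/180) = 180/29 hours

180/29


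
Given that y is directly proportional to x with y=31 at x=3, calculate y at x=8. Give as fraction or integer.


Direct proportion: y = kx
Find k: k = 31/3 = 31/3
Compute y at x=8: y = 31/3 * 8
y = 248/3

248/3


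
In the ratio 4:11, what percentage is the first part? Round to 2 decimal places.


Total parts = 4 + 11 = 15
First part fraction = 4/15
Percentage = (4/15) * 100
= 0.266667 * 100
= 26.67%

26.67


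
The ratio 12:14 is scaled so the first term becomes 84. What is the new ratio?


Original ratio: 12:14
First term target: 84
Scale factor = 84 / 12 = 7
Multiply second term: 14 * 7 = 98
Equivalent ratio = 84:98

84:98


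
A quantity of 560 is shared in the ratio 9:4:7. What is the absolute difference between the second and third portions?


Total parts = 9 + 4 + 7 = 20
Value per part = 560 / 20 = 28
Shares: 9*28=252, 4*28=112, 7*28=196
Second share = 112, third share = 196
Difference = |112 - 196| = 84

84


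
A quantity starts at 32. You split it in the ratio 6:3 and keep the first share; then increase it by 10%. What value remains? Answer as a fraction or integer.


Start with 32.
Step 1: Split 6:3, first share = 32 * 6/9 = 64/3
Step 2: Increase by 10%: 64/3 * 110/100 = 352/15
Final result = 352/15

352/15


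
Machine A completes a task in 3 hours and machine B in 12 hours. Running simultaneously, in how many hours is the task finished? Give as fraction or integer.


Rate of A = 1/3 job per hour
Rate of B = 1/12 job per hour
Combined rate = 1/3 + 1/12
Find common denominator: (12 + 3)/(3*12) = 15/36
Combined rate = 5/12 job per hour
Time together = 1 / (5/12) = 12/5 hours

12/5


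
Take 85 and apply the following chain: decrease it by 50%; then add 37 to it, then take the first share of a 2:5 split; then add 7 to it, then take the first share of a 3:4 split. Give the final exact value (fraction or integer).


Start with 85.
Step 1: Decrease by 50%: 85 * 50/100 = 85/2
Step 2: Add 37: 85/2+37=159/2; split 2:5 first = 159/2*2/7 = 159/7
Step 3: Add 7: 159/7+7=208/7; split 3:4 first = 208/7*3/7 = 624/49
Final result = 624/49

624/49


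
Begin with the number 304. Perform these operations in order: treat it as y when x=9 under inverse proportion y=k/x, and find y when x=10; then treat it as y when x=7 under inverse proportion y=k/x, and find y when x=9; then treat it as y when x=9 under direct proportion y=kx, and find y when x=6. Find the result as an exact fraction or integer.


Start with 304.
Step 1: Inverse prop: k = (304)*9; new y = k/10 = 304*9/10 = 1368/5
Step 2: Inverse prop: k = (1368/5)*7; new y = k/9 = 1368/5*7/9 = 1064/5
Step 3: Direct prop: k = (1064/5)/9; new y = k*6 = 1064/5*6/9 = 2128/15
Final result = 2128/15

2128/15


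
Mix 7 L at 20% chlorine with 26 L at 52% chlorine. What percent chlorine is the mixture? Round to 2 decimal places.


Solute in mixture 1 = 20% of 7 L = 7*20/100 = 7/5 L
Solute in mixture 2 = 52% of 26 L = 26*52/100 = 338/25 L
Total solute = 7/5 + 338/25 = 373/25 L
Total volume = 7 + 26 = 33 L
Final concentration = 373/25/33 * 100 = 45.21%

45.21


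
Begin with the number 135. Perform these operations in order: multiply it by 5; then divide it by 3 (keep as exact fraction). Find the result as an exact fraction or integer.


Start with 135.
Step 1: Multiply by 5: 135 * 5 = 675
Step 2: Divide by 3: 675 / 3 = 225
Final result = 225

225


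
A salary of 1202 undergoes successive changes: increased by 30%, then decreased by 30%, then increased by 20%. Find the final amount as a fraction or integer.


Start: 1202
Step 1: increase by 30% => multiply by 130/100
  1202 * 130/100 = 7813/5
Step 2: decrease by 30% => multiply by 70/100
  7813/5 * 70/100 = 54691/50
Step 3: increase by 20% => multiply by 120/100
  54691/50 * 120/100 = 164073/125
Final value = 164073/125

164073/125


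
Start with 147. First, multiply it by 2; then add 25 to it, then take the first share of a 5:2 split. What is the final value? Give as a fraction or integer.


Start with 147.
Step 1: Multiply by 2: 147 * 2 = 294
Step 2: Add 25: 294+25=319; split 5:2 first = 319*5/7 = 1595/7
Final result = 1595/7

1595/7


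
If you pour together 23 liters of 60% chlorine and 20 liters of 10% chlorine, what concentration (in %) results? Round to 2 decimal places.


Solute in mixture 1 = 60% of 23 L = 23*60/100 = 69/5 L
Solute in mixture 2 = 10% of 20 L = 20*10/100 = 2 L
Total solute = 69/5 + 2 = 79/5 L
Total volume = 23 + 20 = 43 L
Final concentration = 79/5/43 * 100 = 36.74%

36.74


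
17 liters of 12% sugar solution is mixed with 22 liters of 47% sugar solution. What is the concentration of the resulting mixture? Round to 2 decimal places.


Solute in mixture 1 = 12% of 17 L = 17*12/100 = 51/25 L
Solute in mixture 2 = 47% of 22 L = 22*47/100 = 517/50 L
Total solute = 51/25 + 517/50 = 619/50 L
Total volume = 17 + 22 = 39 L
Final concentration = 619/50/39 * 100 = 31.74%

31.74


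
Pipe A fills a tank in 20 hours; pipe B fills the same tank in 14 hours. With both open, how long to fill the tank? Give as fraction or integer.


Rate of A = 1/20 job per hour
Rate of B = 1/14 job per hour
Combined rate = 1/20 + 1/14
Find common denominator: (14 + 20)/(20*14) = 34/280
Combined rate = 17/140 job per hour
Time together = 1 / (17/140) = 140/17 hours

140/17


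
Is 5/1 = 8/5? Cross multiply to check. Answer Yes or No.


Cross multiply to check 5/1 = 8/5
Left cross product: 5 * 5 = 25
Right cross product: 1 * 8 = 8
25 != 8
Not equal, so proportions differ => No

No


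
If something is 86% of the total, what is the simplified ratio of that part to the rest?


Part = 86%, Remainder = 14%
Ratio = 86:14
GCD(86, 14) = 2
Simplify: 43:7 = 43:7

43:7


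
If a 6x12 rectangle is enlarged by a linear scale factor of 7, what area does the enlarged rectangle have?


Original dimensions: 6 x 12
Enlargement factor = 7
New width = 6 * 7 = 42
New height = 12 * 7 = 84
New area = 42 * 84 = 3528

3528


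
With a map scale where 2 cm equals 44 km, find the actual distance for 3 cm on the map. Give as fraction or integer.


Map scale: 2 cm = 44 km
Measured distance on map = 3 cm
Set up proportion: 3 * 44 / 2
= 132 / 2
= 66 km

66


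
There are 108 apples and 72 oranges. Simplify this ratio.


Find GCD(108, 72)
GCD = 36
Divide both by 36: 108/36 = 3, 72/36 = 2
Simplified ratio = 3:2

3:2


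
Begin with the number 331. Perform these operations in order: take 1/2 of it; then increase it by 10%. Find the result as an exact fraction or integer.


Start with 331.
Step 1: Take 1/2: 331 * 1/2 = 331/2
Step 2: Increase by 10%: 331/2 * 110/100 = 3641/20
Final result = 3641/20

3641/20


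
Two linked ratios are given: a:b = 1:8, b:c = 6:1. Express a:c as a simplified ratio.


Given a:b = 1:8 and b:c = 6:1
Make b consistent. Multiply first ratio by 6: a:b = 6:48
Multiply second ratio by 8: b:c = 48:8
Now b = 48 in both, so a:b:c = 6:48:8
Therefore a:c = 6:8
Simplify by GCD: a:c = 3:4

3:4


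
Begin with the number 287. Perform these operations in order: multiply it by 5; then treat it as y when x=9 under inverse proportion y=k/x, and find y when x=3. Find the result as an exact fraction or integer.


Start with 287.
Step 1: Multiply by 5: 287 * 5 = 1435
Step 2: Inverse prop: k = (1435)*9; new y = k/3 = 1435*9/3 = 4305
Final result = 4305

4305


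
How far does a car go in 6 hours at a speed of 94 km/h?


Using distance = speed * time
Speed = 94 km/h
Time = 6 hours
Distance = 94 * 6
= 564 km

564


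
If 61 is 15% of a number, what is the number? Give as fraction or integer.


Given: 61 is 15% of the whole
Set up: 61 = 15/100 * whole
whole = 61 * 100 / 15
whole = 6100 / 15
whole = 1220/3

1220/3


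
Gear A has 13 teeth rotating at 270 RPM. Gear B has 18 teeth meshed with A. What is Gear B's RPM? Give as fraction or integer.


Gear ratio: teeth_A * RPM_A = teeth_B * RPM_B
13 * 270 = 18 * RPM_B
3510 = 18 * RPM_B
RPM_B = 3510 / 18
RPM_B = 195

195


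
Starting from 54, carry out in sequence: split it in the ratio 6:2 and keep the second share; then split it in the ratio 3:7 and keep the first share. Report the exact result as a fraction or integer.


Start with 54.
Step 1: Split 6:2, second share = 54 * 2/8 = 27/2
Step 2: Split 3:7, first share = 27/2 * 3/10 = 81/20
Final result = 81/20

81/20


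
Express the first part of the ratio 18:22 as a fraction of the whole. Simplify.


Total parts = 18 + 22 = 40
First part fraction = 18/40
Simplify: 18/40 = 9/20

9/20


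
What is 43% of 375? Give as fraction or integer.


Compute 43% of 375
Convert percentage: 43% = 43/100
Multiply: 375 * 43/100
= 16125/100
= 645/4

645/4


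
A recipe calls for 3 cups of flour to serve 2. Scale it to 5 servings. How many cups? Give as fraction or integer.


Original: 3 cups for 2 servings
Target servings = 5
Scaling factor = 5/2
New amount = 3 * 5/2
= 15/2
= 15/2 cups

15/2


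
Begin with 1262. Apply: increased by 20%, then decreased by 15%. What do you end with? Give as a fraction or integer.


Start: 1262
Step 1: increase by 20% => multiply by 120/100
  1262 * 120/100 = 7572/5
Step 2: decrease by 15% => multiply by 85/100
  7572/5 * 85/100 = 32181/25
Final value = 32181/25

32181/25


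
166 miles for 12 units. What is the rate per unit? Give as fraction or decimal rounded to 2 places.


Total miles = 166
Number of units = 12
Unit rate = 166 / 12
= 13.83 miles per unit

13.83


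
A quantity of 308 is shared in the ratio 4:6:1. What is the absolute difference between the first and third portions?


Total parts = 4 + 6 + 1 = 11
Value per part = 308 / 11 = 28
Shares: 4*28=112, 6*28=168, 1*28=28
First share = 112, third share = 28
Difference = |112 - 28| = 84

84


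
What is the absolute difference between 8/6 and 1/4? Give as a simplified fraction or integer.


Simplify: 8/6 = 4/3 and 1/4 = 1/4
Find common denominator: LCD = 12
Convert: 16/12 and 3/12
Difference = |16 - 3|/12 = 13/12
Simplified = 13/12

13/12


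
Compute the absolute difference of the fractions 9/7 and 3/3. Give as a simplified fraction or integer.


Simplify: 9/7 = 9/7 and 3/3 = 1
Find common denominator: LCD = 7
Convert: 9/7 and 7/7
Difference = |9 - 7|/7 = 2/7
Simplified = 2/7

2/7


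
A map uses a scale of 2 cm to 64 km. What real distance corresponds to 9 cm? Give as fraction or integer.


Map scale: 2 cm = 64 km
Measured distance on map = 9 cm
Set up proportion: 9 * 64 / 2
= 576 / 2
= 288 km

288


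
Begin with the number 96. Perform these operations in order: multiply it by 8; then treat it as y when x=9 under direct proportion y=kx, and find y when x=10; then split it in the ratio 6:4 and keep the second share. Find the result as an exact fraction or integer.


Start with 96.
Step 1: Multiply by 8: 96 * 8 = 768
Step 2: Direct prop: k = (768)/9; new y = k*10 = 768*10/9 = 2560/3
Step 3: Split 6:4, second share = 2560/3 * 4/10 = 1024/3
Final result = 1024/3

1024/3


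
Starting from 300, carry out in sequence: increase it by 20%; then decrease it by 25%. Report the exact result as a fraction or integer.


Start with 300.
Step 1: Increase by 20%: 300 * 120/100 = 360
Step 2: Decrease by 25%: 360 * 75/100 = 270
Final result = 270

270


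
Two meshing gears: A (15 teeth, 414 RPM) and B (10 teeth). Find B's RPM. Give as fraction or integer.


Gear ratio: teeth_A * RPM_A = teeth_B * RPM_B
15 * 414 = 10 * RPM_B
6210 = 10 * RPM_B
RPM_B = 6210 / 10
RPM_B = 621

621


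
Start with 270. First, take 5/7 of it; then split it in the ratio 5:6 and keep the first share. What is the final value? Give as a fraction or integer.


Start with 270.
Step 1: Take 5/7: 270 * 5/7 = 1350/7
Step 2: Split 5:6, first share = 1350/7 * 5/11 = 6750/77
Final result = 6750/77

6750/77


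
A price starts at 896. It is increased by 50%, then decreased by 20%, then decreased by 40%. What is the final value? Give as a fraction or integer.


Start: 896
Step 1: increase by 50% => multiply by 150/100
  896 * 150/100 = 1344
Step 2: decrease by 20% => multiply by 80/100
  1344 * 80/100 = 5376/5
Step 3: decrease by 40% => multiply by 60/100
  5376/5 * 60/100 = 16128/25
Final value = 16128/25

16128/25


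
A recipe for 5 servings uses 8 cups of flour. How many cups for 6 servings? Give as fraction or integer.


Original: 8 cups for 5 servings
Target servings = 6
Scaling factor = 6/5
New amount = 8 * 6/5
= 48/5
= 48/5 cups

48/5


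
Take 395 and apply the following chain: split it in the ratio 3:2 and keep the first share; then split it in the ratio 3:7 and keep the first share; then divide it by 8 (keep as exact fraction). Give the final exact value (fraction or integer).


Start with 395.
Step 1: Split 3:2, first share = 395 * 3/5 = 237
Step 2: Split 3:7, first share = 237 * 3/10 = 711/10
Step 3: Divide by 8: 711/10 / 8 = 711/80
Final result = 711/80

711/80


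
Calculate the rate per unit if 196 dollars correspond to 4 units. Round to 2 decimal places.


Total dollars = 196
Number of units = 4
Unit rate = 196 / 4
= 49 dollars per unit

49


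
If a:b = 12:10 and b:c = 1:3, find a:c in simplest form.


Given a:b = 12:10 and b:c = 1:3
Make b consistent. Multiply first ratio by 1: a:b = 12:10
Multiply second ratio by 10: b:c = 10:30
Now b = 10 in both, so a:b:c = 12:10:30
Therefore a:c = 12:30
Simplify by GCD: a:c = 2:5

2:5


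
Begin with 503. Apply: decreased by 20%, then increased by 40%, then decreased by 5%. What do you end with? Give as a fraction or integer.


Start: 503
Step 1: decrease by 20% => multiply by 80/100
  503 * 80/100 = 2012/5
Step 2: increase by 40% => multiply by 140/100
  2012/5 * 140/100 = 14084/25
Step 3: decrease by 5% => multiply by 95/100
  14084/25 * 95/100 = 66899/125
Final value = 66899/125

66899/125


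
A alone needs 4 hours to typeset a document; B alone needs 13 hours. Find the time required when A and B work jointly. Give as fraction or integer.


Rate of A = 1/4 job per hour
Rate of B = 1/13 job per hour
Combined rate = 1/4 + 1/13
Find common denominator: (13 + 4)/(4*13) = 17/52
Combined rate = 17/52 job per hour
Time together = 1 / (17/52) = 52/17 hours

52/17


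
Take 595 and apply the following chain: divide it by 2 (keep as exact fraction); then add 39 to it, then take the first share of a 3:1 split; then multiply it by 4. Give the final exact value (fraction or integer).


Start with 595.
Step 1: Divide by 2: 595 / 2 = 595/2
Step 2: Add 39: 595/2+39=673/2; split 3:1 first = 673/2*3/4 = 2019/8
Step 3: Multiply by 4: 2019/8 * 4 = 2019/2
Final result = 2019/2

2019/2


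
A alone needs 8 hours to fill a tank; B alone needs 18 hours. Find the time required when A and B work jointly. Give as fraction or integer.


Rate of A = 1/8 job per hour
Rate of B = 1/18 job per hour
Combined rate = 1/8 + 1/18
Find common denominator: (18 + 8)/(8*18) = 26/144
Combined rate = 13/72 job per hour
Time together = 1 / (13/72) = 72/13 hours

72/13


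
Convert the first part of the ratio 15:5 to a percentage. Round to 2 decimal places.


Total parts = 15 + 5 = 20
First part fraction = 15/20
Percentage = (15/20) * 100
= 0.75 * 100
= 75.00%

75.00


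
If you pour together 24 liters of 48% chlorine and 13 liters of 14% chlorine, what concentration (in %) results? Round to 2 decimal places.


Solute in mixture 1 = 48% of 24 L = 24*48/100 = 288/25 L
Solute in mixture 2 = 14% of 13 L = 13*14/100 = 91/50 L
Total solute = 288/25 + 91/50 = 667/50 L
Total volume = 24 + 13 = 37 L
Final concentration = 667/50/37 * 100 = 36.05%

36.05


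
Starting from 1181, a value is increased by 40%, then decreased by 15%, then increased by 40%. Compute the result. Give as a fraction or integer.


Start: 1181
Step 1: increase by 40% => multiply by 140/100
  1181 * 140/100 = 8267/5
Step 2: decrease by 15% => multiply by 85/100
  8267/5 * 85/100 = 140539/100
Step 3: increase by 40% => multiply by 140/100
  140539/100 * 140/100 = 983773/500
Final value = 983773/500

983773/500


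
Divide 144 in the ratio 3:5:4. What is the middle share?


Ratio = 3:5:4
Total parts = 3 + 5 + 4 = 12
Value per part = 144 / 12 = 12
First share = 3 * 12 = 36
Middle share = 5 * 12 = 60
Third share = 4 * 12 = 48

60


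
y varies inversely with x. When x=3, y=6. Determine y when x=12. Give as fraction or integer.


Inverse proportion: y = k/x
Find k: k = 3 * 6 = 18
Compute y at x=12: y = 18/12
y = 3/2

3/2


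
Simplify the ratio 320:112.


Find GCD(320, 112)
GCD = 16
Divide both by 16: 320/16 = 20, 112/16 = 7
Simplified ratio = 20:7

20:7


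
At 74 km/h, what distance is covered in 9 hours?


Using distance = speed * time
Speed = 74 km/h
Time = 9 hours
Distance = 74 * 9
= 666 km

666


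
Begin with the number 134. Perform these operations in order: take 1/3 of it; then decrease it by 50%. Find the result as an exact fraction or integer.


Start with 134.
Step 1: Take 1/3: 134 * 1/3 = 134/3
Step 2: Decrease by 50%: 134/3 * 50/100 = 67/3
Final result = 67/3

67/3


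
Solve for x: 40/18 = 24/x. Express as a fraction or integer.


Setting up: 40/18 = 24/x
Cross multiply: 40 * x = 18 * 24
40x = 432
x = 432/40
x = 54/5

54/5


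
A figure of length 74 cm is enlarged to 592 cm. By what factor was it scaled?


Original length = 74 cm
Scaled length = 592 cm
Scale factor = 592 / 74
= 8

8


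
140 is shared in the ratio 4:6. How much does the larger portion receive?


Total parts = 4 + 6 = 10
Value per part = 140 / 10 = 14
First share = 4 * 14 = 56
Second share = 6 * 14 = 84
Larger share = 84

84


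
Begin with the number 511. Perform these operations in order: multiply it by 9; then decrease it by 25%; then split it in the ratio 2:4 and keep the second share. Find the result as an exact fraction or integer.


Start with 511.
Step 1: Multiply by 9: 511 * 9 = 4599
Step 2: Decrease by 25%: 4599 * 75/100 = 13797/4
Step 3: Split 2:4, second share = 13797/4 * 4/6 = 4599/2
Final result = 4599/2

4599/2


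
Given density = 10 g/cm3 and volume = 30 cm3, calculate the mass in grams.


Using mass = density * volume
Density = 10 g/cm3
Volume = 30 cm3
Mass = 10 * 30
= 300 g

300


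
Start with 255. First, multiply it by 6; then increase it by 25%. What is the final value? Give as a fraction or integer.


Start with 255.
Step 1: Multiply by 6: 255 * 6 = 1530
Step 2: Increase by 25%: 1530 * 125/100 = 3825/2
Final result = 3825/2

3825/2


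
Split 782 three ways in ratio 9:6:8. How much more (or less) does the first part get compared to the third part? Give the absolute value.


Total parts = 9 + 6 + 8 = 23
Value per part = 782 / 23 = 34
Shares: 9*34=306, 6*34=204, 8*34=272
First share = 306, third share = 272
Difference = |306 - 272| = 34

34


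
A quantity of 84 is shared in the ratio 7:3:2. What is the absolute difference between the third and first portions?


Total parts = 7 + 3 + 2 = 12
Value per part = 84 / 12 = 7
Shares: 7*7=49, 3*7=21, 2*7=14
Third share = 14, first share = 49
Difference = |14 - 49| = 35

35


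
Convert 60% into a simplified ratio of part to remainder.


Part = 60%, Remainder = 40%
Ratio = 60:40
GCD(60, 40) = 20
Simplify: 3:2 = 3:2

3:2


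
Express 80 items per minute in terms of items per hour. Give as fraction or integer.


Converting from per minute to per hour
Rate = 80 items per minute
Multiply by 60: 80 * 60
= 4800 items per hour

4800


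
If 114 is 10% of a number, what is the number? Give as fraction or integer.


Given: 114 is 10% of the whole
Set up: 114 = 10/100 * whole
whole = 114 * 100 / 10
whole = 11400 / 10
whole = 1140

1140


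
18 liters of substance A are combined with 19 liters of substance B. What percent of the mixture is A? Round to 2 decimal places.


Volume of A = 18 L
Volume of B = 19 L
Total volume = 18 + 19 = 37 L
Percentage of A = (18/37) * 100
= 48.65%

48.65


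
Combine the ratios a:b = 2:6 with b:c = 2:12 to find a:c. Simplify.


Given a:b = 2:6 and b:c = 2:12
Make b consistent. Multiply first ratio by 2: a:b = 4:12
Multiply second ratio by 6: b:c = 12:72
Now b = 12 in both, so a:b:c = 4:12:72
Therefore a:c = 4:72
Simplify by GCD: a:c = 1:18

1:18


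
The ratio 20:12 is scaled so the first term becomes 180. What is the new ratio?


Original ratio: 20:12
First term target: 180
Scale factor = 180 / 20 = 9
Multiply second term: 12 * 9 = 108
Equivalent ratio = 180:108

180:108


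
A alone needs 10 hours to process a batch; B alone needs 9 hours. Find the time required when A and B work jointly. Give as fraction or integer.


Rate of A = 1/10 job per hour
Rate of B = 1/9 job per hour
Combined rate = 1/10 + 1/9
Find common denominator: (9 + 10)/(10*9) = 19/90
Combined rate = 19/90 job per hour
Time together = 1 / (19/90) = 90/19 hours

90/19


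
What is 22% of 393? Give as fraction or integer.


Compute 22% of 393
Convert percentage: 22% = 22/100
Multiply: 393 * 22/100
= 8646/100
= 4323/50

4323/50


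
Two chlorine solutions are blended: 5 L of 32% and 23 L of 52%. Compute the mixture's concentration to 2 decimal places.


Solute in mixture 1 = 32% of 5 L = 5*32/100 = 8/5 L
Solute in mixture 2 = 52% of 23 L = 23*52/100 = 299/25 L
Total solute = 8/5 + 299/25 = 339/25 L
Total volume = 5 + 23 = 28 L
Final concentration = 339/25/28 * 100 = 48.43%

48.43


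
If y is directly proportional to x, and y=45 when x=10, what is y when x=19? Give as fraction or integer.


Direct proportion: y = kx
Find k: k = 45/10 = 9/2
Compute y at x=19: y = 9/2 * 19
y = 171/2

171/2


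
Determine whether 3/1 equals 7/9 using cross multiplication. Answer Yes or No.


Cross multiply to check 3/1 = 7/9
Left cross product: 3 * 9 = 27
Right cross product: 1 * 7 = 7
27 != 7
Not equal, so proportions differ => No

No


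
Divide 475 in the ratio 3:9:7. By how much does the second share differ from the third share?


Total parts = 3 + 9 + 7 = 19
Value per part = 475 / 19 = 25
Shares: 3*25=75, 9*25=225, 7*25=175
Second share = 225, third share = 175
Difference = |225 - 175| = 50

50


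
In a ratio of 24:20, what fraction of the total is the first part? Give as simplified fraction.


Total parts = 24 + 20 = 44
First part fraction = 24/44
Simplify: 24/44 = 6/11

6/11


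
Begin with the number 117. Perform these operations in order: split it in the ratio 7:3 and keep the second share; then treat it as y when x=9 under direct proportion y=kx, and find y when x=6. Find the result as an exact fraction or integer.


Start with 117.
Step 1: Split 7:3, second share = 117 * 3/10 = 351/10
Step 2: Direct prop: k = (351/10)/9; new y = k*6 = 351/10*6/9 = 117/5
Final result = 117/5

117/5


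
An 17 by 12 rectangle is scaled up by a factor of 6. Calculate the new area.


Original dimensions: 17 x 12
Enlargement factor = 6
New width = 17 * 6 = 102
New height = 12 * 6 = 72
New area = 102 * 72 = 7344

7344


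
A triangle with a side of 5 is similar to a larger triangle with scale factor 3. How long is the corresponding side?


Similar triangles have proportional sides
Scale factor = 3
Smaller side = 5
Corresponding larger side = 5 * 3
= 15

15


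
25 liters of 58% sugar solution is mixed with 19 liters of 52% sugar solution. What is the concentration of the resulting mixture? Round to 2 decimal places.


Solute in mixture 1 = 58% of 25 L = 25*58/100 = 29/2 L
Solute in mixture 2 = 52% of 19 L = 19*52/100 = 247/25 L
Total solute = 29/2 + 247/25 = 1219/50 L
Total volume = 25 + 19 = 44 L
Final concentration = 1219/50/44 * 100 = 55.41%

55.41


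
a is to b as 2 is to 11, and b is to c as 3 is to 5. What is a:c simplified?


Given a:b = 2:11 and b:c = 3:5
Make b consistent. Multiply first ratio by 3: a:b = 6:33
Multiply second ratio by 11: b:c = 33:55
Now b = 33 in both, so a:b:c = 6:33:55
Therefore a:c = 6:55
Simplify by GCD: a:c = 6:55

6:55


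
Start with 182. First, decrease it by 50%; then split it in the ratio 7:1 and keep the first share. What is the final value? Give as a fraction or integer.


Start with 182.
Step 1: Decrease by 50%: 182 * 50/100 = 91
Step 2: Split 7:1, first share = 91 * 7/8 = 637/8
Final result = 637/8

637/8


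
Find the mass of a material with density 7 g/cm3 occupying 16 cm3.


Using mass = density * volume
Density = 7 g/cm3
Volume = 16 cm3
Mass = 7 * 16
= 112 g

112


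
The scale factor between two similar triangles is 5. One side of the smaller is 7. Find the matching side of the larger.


Similar triangles have proportional sides
Scale factor = 5
Smaller side = 7
Corresponding larger side = 7 * 5
= 35

35


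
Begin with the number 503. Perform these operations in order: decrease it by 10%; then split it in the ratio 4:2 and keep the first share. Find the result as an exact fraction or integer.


Start with 503.
Step 1: Decrease by 10%: 503 * 90/100 = 4527/10
Step 2: Split 4:2, first share = 4527/10 * 4/6 = 1509/5
Final result = 1509/5

1509/5


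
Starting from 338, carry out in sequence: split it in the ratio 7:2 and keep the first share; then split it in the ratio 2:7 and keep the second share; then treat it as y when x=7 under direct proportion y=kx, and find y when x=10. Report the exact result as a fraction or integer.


Start with 338.
Step 1: Split 7:2, first share = 338 * 7/9 = 2366/9
Step 2: Split 2:7, second share = 2366/9 * 7/9 = 16562/81
Step 3: Direct prop: k = (16562/81)/7; new y = k*10 = 16562/81*10/7 = 23660/81
Final result = 23660/81

23660/81


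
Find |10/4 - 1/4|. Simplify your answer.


Simplify: 10/4 = 5/2 and 1/4 = 1/4
Find common denominator: LCD = 4
Convert: 10/4 and 1/4
Difference = |10 - 1|/4 = 9/4
Simplified = 9/4

9/4


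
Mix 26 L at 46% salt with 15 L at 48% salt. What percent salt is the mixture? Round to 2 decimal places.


Solute in mixture 1 = 46% of 26 L = 26*46/100 = 299/25 L
Solute in mixture 2 = 48% of 15 L = 15*48/100 = 36/5 L
Total solute = 299/25 + 36/5 = 479/25 L
Total volume = 26 + 15 = 41 L
Final concentration = 479/25/41 * 100 = 46.73%

46.73


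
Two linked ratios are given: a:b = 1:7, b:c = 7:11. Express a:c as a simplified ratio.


Given a:b = 1:7 and b:c = 7:11
Make b consistent. Multiply first ratio by 7: a:b = 7:49
Multiply second ratio by 7: b:c = 49:77
Now b = 49 in both, so a:b:c = 7:49:77
Therefore a:c = 7:77
Simplify by GCD: a:c = 1:11

1:11


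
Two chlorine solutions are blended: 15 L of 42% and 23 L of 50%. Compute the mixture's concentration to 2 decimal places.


Solute in mixture 1 = 42% of 15 L = 15*42/100 = 63/10 L
Solute in mixture 2 = 50% of 23 L = 23*50/100 = 23/2 L
Total solute = 63/10 + 23/2 = 89/5 L
Total volume = 15 + 23 = 38 L
Final concentration = 89/5/38 * 100 = 46.84%

46.84


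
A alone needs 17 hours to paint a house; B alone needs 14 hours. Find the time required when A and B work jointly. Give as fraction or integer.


Rate of A = 1/17 job per hour
Rate of B = 1/14 job per hour
Combined rate = 1/17 + 1/14
Find common denominator: (14 + 17)/(17*14) = 31/238
Combined rate = 31/238 job per hour
Time together = 1 / (31/238) = 238/31 hours

238/31


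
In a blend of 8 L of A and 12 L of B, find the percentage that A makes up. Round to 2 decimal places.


Volume of A = 8 L
Volume of B = 12 L
Total volume = 8 + 12 = 20 L
Percentage of A = (8/20) * 100
= 40.00%

40.00


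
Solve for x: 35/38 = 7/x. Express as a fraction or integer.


Setting up: 35/38 = 7/x
Cross multiply: 35 * x = 38 * 7
35x = 266
x = 266/35
x = 38/5

38/5


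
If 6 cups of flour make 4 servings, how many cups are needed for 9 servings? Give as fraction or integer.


Original: 6 cups for 4 servings
Target servings = 9
Scaling factor = 9/4
New amount = 6 * 9/4
= 54/4
= 27/2 cups

27/2


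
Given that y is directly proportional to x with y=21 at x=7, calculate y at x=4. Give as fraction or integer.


Direct proportion: y = kx
Find k: k = 21/7 = 3
Compute y at x=4: y = 3 * 4
y = 12

12


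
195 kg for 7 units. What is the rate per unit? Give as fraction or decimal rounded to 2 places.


Total kg = 195
Number of units = 7
Unit rate = 195 / 7
= 27.86 kg per unit

27.86


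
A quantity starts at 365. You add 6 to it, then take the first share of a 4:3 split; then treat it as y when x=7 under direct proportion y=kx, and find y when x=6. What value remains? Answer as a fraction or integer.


Start with 365.
Step 1: Add 6: 365+6=371; split 4:3 first = 371*4/7 = 212
Step 2: Direct prop: k = (212)/7; new y = k*6 = 212*6/7 = 1272/7
Final result = 1272/7

1272/7


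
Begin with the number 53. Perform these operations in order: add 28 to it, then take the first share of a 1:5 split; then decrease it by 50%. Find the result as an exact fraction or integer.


Start with 53.
Step 1: Add 28: 53+28=81; split 1:5 first = 81*1/6 = 27/2
Step 2: Decrease by 50%: 27/2 * 50/100 = 27/4
Final result = 27/4

27/4


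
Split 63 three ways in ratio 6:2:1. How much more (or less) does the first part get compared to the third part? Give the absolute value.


Total parts = 6 + 2 + 1 = 9
Value per part = 63 / 9 = 7
Shares: 6*7=42, 2*7=14, 1*7=7
First share = 42, third share = 7
Difference = |42 - 7| = 35

35


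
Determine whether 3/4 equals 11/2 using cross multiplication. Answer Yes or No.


Cross multiply to check 3/4 = 11/2
Left cross product: 3 * 2 = 6
Right cross product: 4 * 11 = 44
6 != 44
Not equal, so proportions differ => No

No


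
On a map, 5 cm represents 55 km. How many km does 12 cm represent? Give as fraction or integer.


Map scale: 5 cm = 55 km
Measured distance on map = 12 cm
Set up proportion: 12 * 55 / 5
= 660 / 5
= 132 km

132


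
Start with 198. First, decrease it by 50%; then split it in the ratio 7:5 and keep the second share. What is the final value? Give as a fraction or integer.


Start with 198.
Step 1: Decrease by 50%: 198 * 50/100 = 99
Step 2: Split 7:5, second share = 99 * 5/12 = 165/4
Final result = 165/4

165/4


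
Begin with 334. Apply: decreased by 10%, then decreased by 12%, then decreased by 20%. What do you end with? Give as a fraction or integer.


Start: 334
Step 1: decrease by 10% => multiply by 90/100
  334 * 90/100 = 1503/5
Step 2: decrease by 12% => multiply by 88/100
  1503/5 * 88/100 = 33066/125
Step 3: decrease by 20% => multiply by 80/100
  33066/125 * 80/100 = 132264/625
Final value = 132264/625

132264/625


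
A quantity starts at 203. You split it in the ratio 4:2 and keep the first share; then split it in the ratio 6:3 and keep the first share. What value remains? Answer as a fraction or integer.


Start with 203.
Step 1: Split 4:2, first share = 203 * 4/6 = 406/3
Step 2: Split 6:3, first share = 406/3 * 6/9 = 812/9
Final result = 812/9

812/9


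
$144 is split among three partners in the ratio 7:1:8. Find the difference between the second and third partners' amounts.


Total parts = 7 + 1 + 8 = 16
Value per part = 144 / 16 = 9
Shares: 7*9=63, 1*9=9, 8*9=72
Second share = 9, third share = 72
Difference = |9 - 72| = 63

63


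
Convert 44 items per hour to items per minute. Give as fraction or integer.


Converting from per hour to per minute
Rate = 44 items per hour
Divide by 60: 44/60
= 11/15 items per minute

11/15


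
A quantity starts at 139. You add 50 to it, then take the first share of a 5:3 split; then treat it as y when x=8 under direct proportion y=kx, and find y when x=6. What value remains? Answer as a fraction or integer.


Start with 139.
Step 1: Add 50: 139+50=189; split 5:3 first = 189*5/8 = 945/8
Step 2: Direct prop: k = (945/8)/8; new y = k*6 = 945/8*6/8 = 2835/32
Final result = 2835/32

2835/32


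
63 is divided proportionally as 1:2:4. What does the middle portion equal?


Ratio = 1:2:4
Total parts = 1 + 2 + 4 = 7
Value per part = 63 / 7 = 9
First share = 1 * 9 = 9
Middle share = 2 * 9 = 18
Third share = 4 * 9 = 36

18


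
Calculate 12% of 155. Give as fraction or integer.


Compute 12% of 155
Convert percentage: 12% = 12/100
Multiply: 155 * 12/100
= 1860/100
= 93/5

93/5


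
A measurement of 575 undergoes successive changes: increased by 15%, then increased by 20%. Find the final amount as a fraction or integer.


Start: 575
Step 1: increase by 15% => multiply by 115/100
  575 * 115/100 = 2645/4
Step 2: increase by 20% => multiply by 120/100
  2645/4 * 120/100 = 1587/2
Final value = 1587/2

1587/2


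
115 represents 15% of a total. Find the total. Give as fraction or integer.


Given: 115 is 15% of the whole
Set up: 115 = 15/100 * whole
whole = 115 * 100 / 15
whole = 11500 / 15
whole = 2300/3

2300/3


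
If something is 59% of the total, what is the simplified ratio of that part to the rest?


Part = 59%, Remainder = 41%
Ratio = 59:41
GCD(59, 41) = 1
Simplify: 59:41 = 59:41

59:41


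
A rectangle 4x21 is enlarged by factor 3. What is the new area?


Original dimensions: 4 x 21
Enlargement factor = 3
New width = 4 * 3 = 12
New height = 21 * 3 = 63
New area = 12 * 63 = 756

756


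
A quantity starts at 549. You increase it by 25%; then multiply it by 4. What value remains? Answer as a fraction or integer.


Start with 549.
Step 1: Increase by 25%: 549 * 125/100 = 2745/4
Step 2: Multiply by 4: 2745/4 * 4 = 2745
Final result = 2745

2745


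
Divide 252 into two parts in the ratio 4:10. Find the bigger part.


Total parts = 4 + 10 = 14
Value per part = 252 / 14 = 18
First share = 4 * 18 = 72
Second share = 10 * 18 = 180
Larger share = 180

180


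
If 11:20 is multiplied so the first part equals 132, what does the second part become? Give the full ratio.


Original ratio: 11:20
First term target: 132
Scale factor = 132 / 11 = 12
Multiply second term: 20 * 12 = 240
Equivalent ratio = 132:240

132:240


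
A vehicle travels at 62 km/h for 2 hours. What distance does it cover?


Using distance = speed * time
Speed = 62 km/h
Time = 2 hours
Distance = 62 * 2
= 124 km

124


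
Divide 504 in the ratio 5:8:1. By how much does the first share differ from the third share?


Total parts = 5 + 8 + 1 = 14
Value per part = 504 / 14 = 36
Shares: 5*36=180, 8*36=288, 1*36=36
First share = 180, third share = 36
Difference = |180 - 36| = 144

144


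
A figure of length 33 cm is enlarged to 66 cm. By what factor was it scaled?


Original length = 33 cm
Scaled length = 66 cm
Scale factor = 66 / 33
= 2

2


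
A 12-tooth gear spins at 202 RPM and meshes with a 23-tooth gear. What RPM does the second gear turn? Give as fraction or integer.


Gear ratio: teeth_A * RPM_A = teeth_B * RPM_B
12 * 202 = 23 * RPM_B
2424 = 23 * RPM_B
RPM_B = 2424 / 23
RPM_B = 2424/23

2424/23


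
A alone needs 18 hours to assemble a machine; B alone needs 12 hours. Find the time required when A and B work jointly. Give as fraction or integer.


Rate of A = 1/18 job per hour
Rate of B = 1/12 job per hour
Combined rate = 1/18 + 1/12
Find common denominator: (12 + 18)/(18*12) = 30/216
Combined rate = 5/36 job per hour
Time together = 1 / (5/36) = 36/5 hours

36/5


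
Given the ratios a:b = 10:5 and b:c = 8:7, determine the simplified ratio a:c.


Given a:b = 10:5 and b:c = 8:7
Make b consistent. Multiply first ratio by 8: a:b = 80:40
Multiply second ratio by 5: b:c = 40:35
Now b = 40 in both, so a:b:c = 80:40:35
Therefore a:c = 80:35
Simplify by GCD: a:c = 16:7

16:7


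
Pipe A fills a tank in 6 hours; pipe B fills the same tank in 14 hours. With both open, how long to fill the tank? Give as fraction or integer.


Rate of A = 1/6 job per hour
Rate of B = 1/14 job per hour
Combined rate = 1/6 + 1/14
Find common denominator: (14 + 6)/(6*14) = 20/84
Combined rate = 5/21 job per hour
Time together = 1 / (5/21) = 21/5 hours

21/5


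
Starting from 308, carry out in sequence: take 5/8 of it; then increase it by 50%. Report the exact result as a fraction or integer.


Start with 308.
Step 1: Take 5/8: 308 * 5/8 = 385/2
Step 2: Increase by 50%: 385/2 * 150/100 = 1155/4
Final result = 1155/4

1155/4


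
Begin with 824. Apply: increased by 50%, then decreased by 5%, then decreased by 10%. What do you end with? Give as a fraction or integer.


Start: 824
Step 1: increase by 50% => multiply by 150/100
  824 * 150/100 = 1236
Step 2: decrease by 5% => multiply by 95/100
  1236 * 95/100 = 5871/5
Step 3: decrease by 10% => multiply by 90/100
  5871/5 * 90/100 = 52839/50
Final value = 52839/50

52839/50


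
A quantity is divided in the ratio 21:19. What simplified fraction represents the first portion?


Total parts = 21 + 19 = 40
First part fraction = 21/40
Simplify: 21/40 = 21/40

21/40


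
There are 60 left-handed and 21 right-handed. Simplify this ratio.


Find GCD(60, 21)
GCD = 3
Divide both by 3: 60/3 = 20, 21/3 = 7
Simplified ratio = 20:7

20:7


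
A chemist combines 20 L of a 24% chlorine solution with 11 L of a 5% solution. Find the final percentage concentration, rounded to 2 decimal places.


Solute in mixture 1 = 24% of 20 L = 20*24/100 = 24/5 L
Solute in mixture 2 = 5% of 11 L = 11*5/100 = 11/20 L
Total solute = 24/5 + 11/20 = 107/20 L
Total volume = 20 + 11 = 31 L
Final concentration = 107/20/31 * 100 = 17.26%

17.26


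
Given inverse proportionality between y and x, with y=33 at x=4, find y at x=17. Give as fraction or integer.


Inverse proportion: y = k/x
Find k: k = 4 * 33 = 132
Compute y at x=17: y = 132/17
y = 132/17

132/17


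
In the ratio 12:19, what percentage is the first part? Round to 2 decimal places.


Total parts = 12 + 19 = 31
First part fraction = 12/31
Percentage = (12/31) * 100
= 0.387097 * 100
= 38.71%

38.71


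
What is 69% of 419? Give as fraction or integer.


Compute 69% of 419
Convert percentage: 69% = 69/100
Multiply: 419 * 69/100
= 28911/100
= 28911/100

28911/100


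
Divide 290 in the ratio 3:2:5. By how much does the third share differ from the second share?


Total parts = 3 + 2 + 5 = 10
Value per part = 290 / 10 = 29
Shares: 3*29=87, 2*29=58, 5*29=145
Third share = 145, second share = 58
Difference = |145 - 58| = 87

87
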